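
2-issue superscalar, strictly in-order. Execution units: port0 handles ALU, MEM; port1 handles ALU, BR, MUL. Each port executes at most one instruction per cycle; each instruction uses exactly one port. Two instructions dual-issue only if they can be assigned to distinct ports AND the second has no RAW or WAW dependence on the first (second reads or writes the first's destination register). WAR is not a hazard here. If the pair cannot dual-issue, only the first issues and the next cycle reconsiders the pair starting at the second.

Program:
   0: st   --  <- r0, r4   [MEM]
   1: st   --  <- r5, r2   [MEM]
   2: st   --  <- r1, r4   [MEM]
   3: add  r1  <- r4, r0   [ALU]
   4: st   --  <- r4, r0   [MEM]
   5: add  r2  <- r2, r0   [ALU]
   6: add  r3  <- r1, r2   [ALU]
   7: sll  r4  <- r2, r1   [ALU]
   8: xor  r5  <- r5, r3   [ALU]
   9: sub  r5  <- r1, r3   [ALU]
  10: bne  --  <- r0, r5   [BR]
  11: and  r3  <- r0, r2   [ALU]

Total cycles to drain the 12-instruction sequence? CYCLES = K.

CYCLES = 8

0. st.MEM @i0  | no-port MEM/MEM
1. st.MEM @i1  | no-port MEM/MEM
2. st.MEM+add.ALU @i2,i3  | 2-wide
3. st.MEM+add.ALU @i4,i5  | 2-wide
4. add.ALU+sll.ALU @i6,i7  | 2-wide
5. xor.ALU @i8  | WAW r5
6. sub.ALU @i9  | RAW r5
7. bne.BR+and.ALU @i10,i11  | 2-wide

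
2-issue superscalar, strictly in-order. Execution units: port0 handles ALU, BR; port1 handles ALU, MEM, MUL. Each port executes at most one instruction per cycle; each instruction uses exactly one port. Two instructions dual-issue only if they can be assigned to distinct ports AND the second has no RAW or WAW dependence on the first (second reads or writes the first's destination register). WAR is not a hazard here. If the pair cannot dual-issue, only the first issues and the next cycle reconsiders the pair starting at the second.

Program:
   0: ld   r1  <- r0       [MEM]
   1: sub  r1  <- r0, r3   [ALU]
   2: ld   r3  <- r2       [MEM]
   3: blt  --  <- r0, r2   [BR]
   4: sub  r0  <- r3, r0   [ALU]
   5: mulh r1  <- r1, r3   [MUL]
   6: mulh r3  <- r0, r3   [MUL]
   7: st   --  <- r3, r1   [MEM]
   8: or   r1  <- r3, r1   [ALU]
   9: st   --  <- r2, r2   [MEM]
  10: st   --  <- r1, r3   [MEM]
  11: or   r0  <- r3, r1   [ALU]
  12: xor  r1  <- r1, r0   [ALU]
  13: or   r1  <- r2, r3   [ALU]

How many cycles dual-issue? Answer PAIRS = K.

#0 head=0: ld i0 WAW r1
#1 head=1: sub;ld i1/i2 2-wide
#2 head=3: blt;sub i3/i4 2-wide
#3 head=5: mulh i5 no-port MUL/MUL
#4 head=6: mulh i6 no-port MUL/MEM
#5 head=7: st;or i7/i8 2-wide
#6 head=9: st i9 no-port MEM/MEM
#7 head=10: st;or i10/i11 2-wide
#8 head=12: xor i12 WAW r1
#9 head=13: or i13 tail

PAIRS = 4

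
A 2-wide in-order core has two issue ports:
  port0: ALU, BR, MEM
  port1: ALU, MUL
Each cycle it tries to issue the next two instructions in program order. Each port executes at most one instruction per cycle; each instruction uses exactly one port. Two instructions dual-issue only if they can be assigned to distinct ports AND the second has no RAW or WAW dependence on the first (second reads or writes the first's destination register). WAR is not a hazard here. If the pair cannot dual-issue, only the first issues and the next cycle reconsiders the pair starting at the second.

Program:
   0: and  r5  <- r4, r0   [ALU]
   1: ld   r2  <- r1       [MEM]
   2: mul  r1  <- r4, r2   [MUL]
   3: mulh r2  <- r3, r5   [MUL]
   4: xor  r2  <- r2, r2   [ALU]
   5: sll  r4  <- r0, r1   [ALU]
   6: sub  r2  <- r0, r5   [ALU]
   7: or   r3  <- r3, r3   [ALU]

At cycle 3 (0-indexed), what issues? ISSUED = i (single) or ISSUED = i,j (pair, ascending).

  cy0 -> i0+i1 (and ld) pair
  cy1 -> i2 (mul) no-port MUL/MUL
  cy2 -> i3 (mulh) RAW+WAW r2
  cy3 -> i4+i5 (xor sll) pair
  cy4 -> i6+i7 (sub or) pair

ISSUED = 4,5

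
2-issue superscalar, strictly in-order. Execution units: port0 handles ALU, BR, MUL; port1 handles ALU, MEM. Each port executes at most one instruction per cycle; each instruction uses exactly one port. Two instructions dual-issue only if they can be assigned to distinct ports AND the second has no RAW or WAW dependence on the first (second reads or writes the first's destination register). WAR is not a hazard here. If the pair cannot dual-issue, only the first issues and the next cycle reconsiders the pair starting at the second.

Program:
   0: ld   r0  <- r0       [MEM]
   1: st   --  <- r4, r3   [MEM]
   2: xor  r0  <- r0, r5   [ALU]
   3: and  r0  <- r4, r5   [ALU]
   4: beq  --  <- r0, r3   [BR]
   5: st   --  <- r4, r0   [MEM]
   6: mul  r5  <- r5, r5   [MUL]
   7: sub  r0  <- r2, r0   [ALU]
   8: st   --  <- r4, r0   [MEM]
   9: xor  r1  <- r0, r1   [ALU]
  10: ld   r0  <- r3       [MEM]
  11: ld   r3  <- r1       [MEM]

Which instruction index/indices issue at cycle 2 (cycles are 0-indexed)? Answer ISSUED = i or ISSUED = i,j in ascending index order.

#0 head=0: ld.MEM i0 no-port MEM/MEM
#1 head=1: st.MEM;xor.ALU i1,i2 2-wide
#2 head=3: and.ALU i3 RAW r0
#3 head=4: beq.BR;st.MEM i4,i5 2-wide
#4 head=6: mul.MUL;sub.ALU i6,i7 2-wide
#5 head=8: st.MEM;xor.ALU i8,i9 2-wide
#6 head=10: ld.MEM i10 no-port MEM/MEM
#7 head=11: ld.MEM i11 tail

ISSUED = 3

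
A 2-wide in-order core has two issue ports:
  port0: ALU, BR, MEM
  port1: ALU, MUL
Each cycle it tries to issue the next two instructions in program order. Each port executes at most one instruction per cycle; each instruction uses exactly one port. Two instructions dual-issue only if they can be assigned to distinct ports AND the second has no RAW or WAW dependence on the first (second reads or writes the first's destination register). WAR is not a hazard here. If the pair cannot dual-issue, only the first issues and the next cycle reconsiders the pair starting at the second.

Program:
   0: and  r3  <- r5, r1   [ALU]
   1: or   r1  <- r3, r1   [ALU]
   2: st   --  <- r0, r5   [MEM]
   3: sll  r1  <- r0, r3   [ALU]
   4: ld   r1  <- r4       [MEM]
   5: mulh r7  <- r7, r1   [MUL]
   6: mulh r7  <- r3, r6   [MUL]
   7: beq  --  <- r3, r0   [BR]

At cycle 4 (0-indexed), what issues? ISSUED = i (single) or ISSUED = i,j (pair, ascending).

  cy0 -> i0 (and) RAW r3
  cy1 -> i1+i2 (or/st) pair
  cy2 -> i3 (sll) WAW r1
  cy3 -> i4 (ld) RAW r1
  cy4 -> i5 (mulh) no-port MUL/MUL
  cy5 -> i6+i7 (mulh/beq) pair

ISSUED = 5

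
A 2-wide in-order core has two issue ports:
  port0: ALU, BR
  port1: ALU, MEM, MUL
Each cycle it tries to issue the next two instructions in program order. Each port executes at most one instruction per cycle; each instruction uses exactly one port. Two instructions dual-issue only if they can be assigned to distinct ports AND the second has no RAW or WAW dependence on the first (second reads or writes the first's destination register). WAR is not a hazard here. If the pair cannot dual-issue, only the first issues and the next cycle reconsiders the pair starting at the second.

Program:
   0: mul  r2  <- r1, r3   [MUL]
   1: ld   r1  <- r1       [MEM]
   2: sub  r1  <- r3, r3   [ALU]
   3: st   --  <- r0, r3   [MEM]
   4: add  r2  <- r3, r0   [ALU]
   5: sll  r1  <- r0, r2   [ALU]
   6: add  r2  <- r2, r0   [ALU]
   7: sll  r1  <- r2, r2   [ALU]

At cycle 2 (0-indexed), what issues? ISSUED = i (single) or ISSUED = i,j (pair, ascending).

0. mul.MUL @i0  | no-port MUL/MEM
1. ld.MEM @i1  | WAW r1
2. sub.ALU st.MEM @i2&i3  | dual
3. add.ALU @i4  | RAW r2
4. sll.ALU add.ALU @i5&i6  | dual
5. sll.ALU @i7  | tail

ISSUED = 2,3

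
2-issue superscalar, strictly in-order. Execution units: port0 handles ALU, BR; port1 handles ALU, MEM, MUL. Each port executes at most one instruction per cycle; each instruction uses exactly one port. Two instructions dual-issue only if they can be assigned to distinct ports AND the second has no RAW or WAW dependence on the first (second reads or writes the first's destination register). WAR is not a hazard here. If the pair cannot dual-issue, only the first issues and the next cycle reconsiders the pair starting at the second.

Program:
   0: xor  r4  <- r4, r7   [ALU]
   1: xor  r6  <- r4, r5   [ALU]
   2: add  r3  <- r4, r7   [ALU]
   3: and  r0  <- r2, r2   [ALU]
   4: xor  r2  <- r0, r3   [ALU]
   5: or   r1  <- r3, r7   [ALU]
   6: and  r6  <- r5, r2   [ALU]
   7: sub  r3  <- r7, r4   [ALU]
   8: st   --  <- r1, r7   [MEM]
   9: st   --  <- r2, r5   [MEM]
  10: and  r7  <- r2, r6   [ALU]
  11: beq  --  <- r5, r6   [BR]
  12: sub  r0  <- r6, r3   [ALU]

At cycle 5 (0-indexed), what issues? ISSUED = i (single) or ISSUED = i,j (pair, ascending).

ISSUED = 8

  cy0 -> i0 (xor.ALU) RAW r4
  cy1 -> i1,i2 (xor.ALU add.ALU) 2-wide
  cy2 -> i3 (and.ALU) RAW r0
  cy3 -> i4,i5 (xor.ALU or.ALU) 2-wide
  cy4 -> i6,i7 (and.ALU sub.ALU) 2-wide
  cy5 -> i8 (st.MEM) no-port MEM/MEM
  cy6 -> i9,i10 (st.MEM and.ALU) 2-wide
  cy7 -> i11,i12 (beq.BR sub.ALU) 2-wide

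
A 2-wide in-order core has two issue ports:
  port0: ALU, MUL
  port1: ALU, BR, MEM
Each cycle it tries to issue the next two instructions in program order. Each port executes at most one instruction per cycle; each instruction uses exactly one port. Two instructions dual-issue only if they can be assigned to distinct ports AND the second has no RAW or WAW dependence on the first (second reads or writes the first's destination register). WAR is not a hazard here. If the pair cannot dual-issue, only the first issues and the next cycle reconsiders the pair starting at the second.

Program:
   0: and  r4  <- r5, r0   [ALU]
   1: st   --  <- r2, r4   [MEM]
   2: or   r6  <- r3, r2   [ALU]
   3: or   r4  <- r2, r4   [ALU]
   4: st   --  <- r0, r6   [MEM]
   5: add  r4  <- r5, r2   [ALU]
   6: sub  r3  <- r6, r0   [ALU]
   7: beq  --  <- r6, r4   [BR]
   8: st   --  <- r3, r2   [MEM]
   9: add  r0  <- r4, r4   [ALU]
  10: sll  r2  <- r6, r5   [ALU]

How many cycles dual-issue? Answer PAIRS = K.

PAIRS = 4

#0 head=0: and.ALU i0 RAW r4
#1 head=1: st.MEM+or.ALU i1/i2 2-wide
#2 head=3: or.ALU+st.MEM i3/i4 2-wide
#3 head=5: add.ALU+sub.ALU i5/i6 2-wide
#4 head=7: beq.BR i7 no-port BR/MEM
#5 head=8: st.MEM+add.ALU i8/i9 2-wide
#6 head=10: sll.ALU i10 tail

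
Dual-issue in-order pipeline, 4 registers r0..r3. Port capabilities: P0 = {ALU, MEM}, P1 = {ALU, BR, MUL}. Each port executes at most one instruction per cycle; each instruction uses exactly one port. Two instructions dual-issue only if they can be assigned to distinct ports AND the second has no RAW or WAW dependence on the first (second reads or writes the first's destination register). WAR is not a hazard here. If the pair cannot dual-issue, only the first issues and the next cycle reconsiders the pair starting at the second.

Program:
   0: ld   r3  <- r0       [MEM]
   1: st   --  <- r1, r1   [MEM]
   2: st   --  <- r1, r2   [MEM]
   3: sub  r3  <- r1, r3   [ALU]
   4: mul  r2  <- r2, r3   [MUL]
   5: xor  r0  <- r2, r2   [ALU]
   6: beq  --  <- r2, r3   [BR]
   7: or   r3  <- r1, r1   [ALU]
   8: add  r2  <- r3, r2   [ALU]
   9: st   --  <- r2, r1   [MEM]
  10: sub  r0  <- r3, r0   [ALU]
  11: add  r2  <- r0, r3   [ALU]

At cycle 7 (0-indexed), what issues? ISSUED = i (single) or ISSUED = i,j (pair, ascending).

t=0 i0:ld.MEM ; no-port MEM/MEM
t=1 i1:st.MEM ; no-port MEM/MEM
t=2 i2&i3:st.MEM+sub.ALU ; 2-wide
t=3 i4:mul.MUL ; RAW r2
t=4 i5&i6:xor.ALU+beq.BR ; 2-wide
t=5 i7:or.ALU ; RAW r3
t=6 i8:add.ALU ; RAW r2
t=7 i9&i10:st.MEM+sub.ALU ; 2-wide
t=8 i11:add.ALU ; tail

ISSUED = 9,10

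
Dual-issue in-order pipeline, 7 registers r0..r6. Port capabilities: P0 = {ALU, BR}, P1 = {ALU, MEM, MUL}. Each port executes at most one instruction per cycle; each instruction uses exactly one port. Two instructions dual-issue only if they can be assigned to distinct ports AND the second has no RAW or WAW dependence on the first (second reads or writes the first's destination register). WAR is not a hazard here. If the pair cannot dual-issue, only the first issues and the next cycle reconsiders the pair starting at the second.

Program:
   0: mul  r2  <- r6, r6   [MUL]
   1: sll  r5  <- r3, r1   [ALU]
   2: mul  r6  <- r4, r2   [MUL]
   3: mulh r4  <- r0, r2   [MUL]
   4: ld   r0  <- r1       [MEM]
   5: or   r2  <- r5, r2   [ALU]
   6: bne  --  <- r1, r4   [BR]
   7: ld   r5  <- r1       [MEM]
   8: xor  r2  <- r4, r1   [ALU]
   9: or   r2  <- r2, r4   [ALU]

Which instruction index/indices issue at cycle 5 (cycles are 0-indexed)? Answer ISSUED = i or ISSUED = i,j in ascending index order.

0. mul.MUL/sll.ALU @i0&i1  | 2-wide
1. mul.MUL @i2  | no-port MUL/MUL
2. mulh.MUL @i3  | no-port MUL/MEM
3. ld.MEM/or.ALU @i4&i5  | 2-wide
4. bne.BR/ld.MEM @i6&i7  | 2-wide
5. xor.ALU @i8  | RAW+WAW r2
6. or.ALU @i9  | tail

ISSUED = 8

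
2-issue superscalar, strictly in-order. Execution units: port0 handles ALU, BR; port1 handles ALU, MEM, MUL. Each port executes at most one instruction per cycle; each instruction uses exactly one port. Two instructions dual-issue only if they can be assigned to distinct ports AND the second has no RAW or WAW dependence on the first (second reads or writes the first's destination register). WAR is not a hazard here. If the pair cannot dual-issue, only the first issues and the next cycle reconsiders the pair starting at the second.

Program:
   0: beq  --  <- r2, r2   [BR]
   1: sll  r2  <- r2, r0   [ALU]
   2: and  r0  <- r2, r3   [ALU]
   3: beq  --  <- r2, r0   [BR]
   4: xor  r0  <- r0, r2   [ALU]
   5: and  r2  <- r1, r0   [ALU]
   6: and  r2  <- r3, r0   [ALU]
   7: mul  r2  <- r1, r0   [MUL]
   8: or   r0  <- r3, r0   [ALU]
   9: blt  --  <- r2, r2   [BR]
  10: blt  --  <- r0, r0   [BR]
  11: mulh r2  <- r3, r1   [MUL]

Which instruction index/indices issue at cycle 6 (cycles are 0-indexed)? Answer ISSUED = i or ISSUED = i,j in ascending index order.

t=0 i0,i1:beq;sll ; 2-wide
t=1 i2:and ; RAW r0
t=2 i3,i4:beq;xor ; 2-wide
t=3 i5:and ; WAW r2
t=4 i6:and ; WAW r2
t=5 i7,i8:mul;or ; 2-wide
t=6 i9:blt ; no-port BR/BR
t=7 i10,i11:blt;mulh ; 2-wide

ISSUED = 9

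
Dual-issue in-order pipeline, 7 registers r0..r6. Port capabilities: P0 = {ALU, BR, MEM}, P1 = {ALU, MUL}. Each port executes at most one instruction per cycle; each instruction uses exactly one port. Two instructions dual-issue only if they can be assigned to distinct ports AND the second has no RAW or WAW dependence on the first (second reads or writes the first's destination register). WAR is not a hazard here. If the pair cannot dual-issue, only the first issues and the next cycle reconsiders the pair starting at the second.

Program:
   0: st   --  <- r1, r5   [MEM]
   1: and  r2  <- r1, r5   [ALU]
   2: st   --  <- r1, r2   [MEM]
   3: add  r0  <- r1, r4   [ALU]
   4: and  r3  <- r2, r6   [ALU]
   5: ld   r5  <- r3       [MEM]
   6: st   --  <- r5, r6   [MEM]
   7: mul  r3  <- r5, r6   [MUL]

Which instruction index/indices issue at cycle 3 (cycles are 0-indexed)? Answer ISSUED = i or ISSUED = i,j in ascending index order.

ISSUED = 5

#0 head=0: st and i0&i1 2-wide
#1 head=2: st add i2&i3 2-wide
#2 head=4: and i4 RAW r3
#3 head=5: ld i5 no-port MEM/MEM
#4 head=6: st mul i6&i7 2-wide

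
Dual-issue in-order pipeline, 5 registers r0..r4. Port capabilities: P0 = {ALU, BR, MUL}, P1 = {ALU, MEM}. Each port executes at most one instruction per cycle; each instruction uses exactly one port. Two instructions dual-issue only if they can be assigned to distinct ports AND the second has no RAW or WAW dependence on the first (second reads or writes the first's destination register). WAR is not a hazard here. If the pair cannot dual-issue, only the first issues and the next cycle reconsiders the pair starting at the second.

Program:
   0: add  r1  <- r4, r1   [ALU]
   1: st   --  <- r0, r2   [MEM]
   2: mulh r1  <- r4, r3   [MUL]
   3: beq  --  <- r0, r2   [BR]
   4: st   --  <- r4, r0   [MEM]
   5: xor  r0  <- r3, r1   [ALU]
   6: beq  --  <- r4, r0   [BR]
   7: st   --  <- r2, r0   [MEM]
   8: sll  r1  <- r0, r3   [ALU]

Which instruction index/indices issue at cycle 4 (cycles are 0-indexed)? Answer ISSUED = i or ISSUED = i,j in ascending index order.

t=0 i0,i1:add.ALU+st.MEM ; 2-wide
t=1 i2:mulh.MUL ; no-port MUL/BR
t=2 i3,i4:beq.BR+st.MEM ; 2-wide
t=3 i5:xor.ALU ; RAW r0
t=4 i6,i7:beq.BR+st.MEM ; 2-wide
t=5 i8:sll.ALU ; tail

ISSUED = 6,7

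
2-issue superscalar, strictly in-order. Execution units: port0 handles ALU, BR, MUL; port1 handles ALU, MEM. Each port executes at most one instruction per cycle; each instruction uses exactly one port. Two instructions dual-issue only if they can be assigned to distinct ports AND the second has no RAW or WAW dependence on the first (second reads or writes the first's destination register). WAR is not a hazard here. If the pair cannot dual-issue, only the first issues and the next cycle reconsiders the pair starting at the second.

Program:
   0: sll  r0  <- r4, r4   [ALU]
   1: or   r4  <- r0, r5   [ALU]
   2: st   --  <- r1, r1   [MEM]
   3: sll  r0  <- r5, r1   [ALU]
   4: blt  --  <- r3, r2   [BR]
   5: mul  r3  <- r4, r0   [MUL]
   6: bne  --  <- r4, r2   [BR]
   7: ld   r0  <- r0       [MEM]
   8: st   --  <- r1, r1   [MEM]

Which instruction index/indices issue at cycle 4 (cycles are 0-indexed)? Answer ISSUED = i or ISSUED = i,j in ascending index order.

  cy0 -> i0 (sll) RAW r0
  cy1 -> i1/i2 (or;st) 2-wide
  cy2 -> i3/i4 (sll;blt) 2-wide
  cy3 -> i5 (mul) no-port MUL/BR
  cy4 -> i6/i7 (bne;ld) 2-wide
  cy5 -> i8 (st) tail

ISSUED = 6,7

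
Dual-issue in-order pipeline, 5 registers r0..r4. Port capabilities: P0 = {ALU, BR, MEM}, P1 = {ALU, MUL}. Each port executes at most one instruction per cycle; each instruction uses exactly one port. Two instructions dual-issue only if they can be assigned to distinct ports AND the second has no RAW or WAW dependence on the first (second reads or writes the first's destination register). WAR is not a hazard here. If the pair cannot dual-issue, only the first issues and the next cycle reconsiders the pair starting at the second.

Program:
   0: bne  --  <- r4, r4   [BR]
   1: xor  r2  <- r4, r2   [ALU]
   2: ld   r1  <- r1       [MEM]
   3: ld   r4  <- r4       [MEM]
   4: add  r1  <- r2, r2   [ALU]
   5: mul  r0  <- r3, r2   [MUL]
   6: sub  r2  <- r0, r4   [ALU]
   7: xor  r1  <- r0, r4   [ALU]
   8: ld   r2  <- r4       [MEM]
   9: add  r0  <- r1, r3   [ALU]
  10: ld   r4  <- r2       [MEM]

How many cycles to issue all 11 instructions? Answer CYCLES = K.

CYCLES = 7

t=0 i0&i1:bne xor ; pair
t=1 i2:ld ; no-port MEM/MEM
t=2 i3&i4:ld add ; pair
t=3 i5:mul ; RAW r0
t=4 i6&i7:sub xor ; pair
t=5 i8&i9:ld add ; pair
t=6 i10:ld ; tail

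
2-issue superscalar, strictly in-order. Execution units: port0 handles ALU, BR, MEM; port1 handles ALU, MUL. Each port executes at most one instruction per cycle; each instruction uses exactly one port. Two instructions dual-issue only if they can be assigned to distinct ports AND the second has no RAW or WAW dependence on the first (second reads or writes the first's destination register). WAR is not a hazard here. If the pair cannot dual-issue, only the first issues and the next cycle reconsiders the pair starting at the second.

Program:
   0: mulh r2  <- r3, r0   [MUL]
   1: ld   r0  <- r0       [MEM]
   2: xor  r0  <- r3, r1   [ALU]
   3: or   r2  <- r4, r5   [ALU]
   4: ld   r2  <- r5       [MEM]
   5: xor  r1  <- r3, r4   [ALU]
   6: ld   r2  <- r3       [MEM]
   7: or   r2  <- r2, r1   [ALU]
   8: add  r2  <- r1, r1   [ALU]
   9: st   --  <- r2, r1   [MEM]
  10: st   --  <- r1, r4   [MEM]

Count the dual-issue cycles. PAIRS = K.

[0] i0,i1  mulh ld  -- 2-wide
[1] i2,i3  xor or  -- 2-wide
[2] i4,i5  ld xor  -- 2-wide
[3] i6  ld  -- RAW+WAW r2
[4] i7  or  -- WAW r2
[5] i8  add  -- RAW r2
[6] i9  st  -- no-port MEM/MEM
[7] i10  st  -- tail

PAIRS = 3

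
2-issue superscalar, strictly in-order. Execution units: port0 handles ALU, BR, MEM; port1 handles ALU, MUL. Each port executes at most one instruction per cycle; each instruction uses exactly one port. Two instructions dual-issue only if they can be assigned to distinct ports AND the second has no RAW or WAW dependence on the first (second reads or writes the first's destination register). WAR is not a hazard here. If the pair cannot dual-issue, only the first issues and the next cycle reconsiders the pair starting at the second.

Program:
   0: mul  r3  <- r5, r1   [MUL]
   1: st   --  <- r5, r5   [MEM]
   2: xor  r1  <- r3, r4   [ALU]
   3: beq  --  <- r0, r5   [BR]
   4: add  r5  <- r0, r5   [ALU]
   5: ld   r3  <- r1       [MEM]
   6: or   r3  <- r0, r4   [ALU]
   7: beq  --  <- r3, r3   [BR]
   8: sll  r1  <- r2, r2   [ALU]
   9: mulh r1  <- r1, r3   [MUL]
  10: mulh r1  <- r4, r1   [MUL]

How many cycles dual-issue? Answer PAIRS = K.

0. mul+st @i0,i1  | pair
1. xor+beq @i2,i3  | pair
2. add+ld @i4,i5  | pair
3. or @i6  | RAW r3
4. beq+sll @i7,i8  | pair
5. mulh @i9  | no-port MUL/MUL
6. mulh @i10  | tail

PAIRS = 4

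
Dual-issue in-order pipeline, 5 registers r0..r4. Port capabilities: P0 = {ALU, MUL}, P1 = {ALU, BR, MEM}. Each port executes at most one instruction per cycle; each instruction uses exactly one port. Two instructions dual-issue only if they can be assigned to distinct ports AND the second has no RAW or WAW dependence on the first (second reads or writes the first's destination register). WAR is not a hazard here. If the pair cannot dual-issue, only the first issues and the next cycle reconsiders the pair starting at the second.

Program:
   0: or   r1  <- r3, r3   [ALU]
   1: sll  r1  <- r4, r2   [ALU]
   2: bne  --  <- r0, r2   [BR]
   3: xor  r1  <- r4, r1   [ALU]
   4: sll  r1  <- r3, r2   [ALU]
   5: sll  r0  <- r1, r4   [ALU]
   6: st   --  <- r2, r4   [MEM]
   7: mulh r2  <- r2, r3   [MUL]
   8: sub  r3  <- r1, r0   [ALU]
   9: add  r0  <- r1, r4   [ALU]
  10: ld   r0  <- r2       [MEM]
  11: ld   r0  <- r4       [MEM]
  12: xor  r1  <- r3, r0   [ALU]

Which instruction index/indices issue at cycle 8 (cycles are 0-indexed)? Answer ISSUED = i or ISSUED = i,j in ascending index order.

ISSUED = 11

c0: i0 or  WAW r1
c1: i1,i2 sll;bne  dual
c2: i3 xor  WAW r1
c3: i4 sll  RAW r1
c4: i5,i6 sll;st  dual
c5: i7,i8 mulh;sub  dual
c6: i9 add  WAW r0
c7: i10 ld  no-port MEM/MEM
c8: i11 ld  RAW r0
c9: i12 xor  tail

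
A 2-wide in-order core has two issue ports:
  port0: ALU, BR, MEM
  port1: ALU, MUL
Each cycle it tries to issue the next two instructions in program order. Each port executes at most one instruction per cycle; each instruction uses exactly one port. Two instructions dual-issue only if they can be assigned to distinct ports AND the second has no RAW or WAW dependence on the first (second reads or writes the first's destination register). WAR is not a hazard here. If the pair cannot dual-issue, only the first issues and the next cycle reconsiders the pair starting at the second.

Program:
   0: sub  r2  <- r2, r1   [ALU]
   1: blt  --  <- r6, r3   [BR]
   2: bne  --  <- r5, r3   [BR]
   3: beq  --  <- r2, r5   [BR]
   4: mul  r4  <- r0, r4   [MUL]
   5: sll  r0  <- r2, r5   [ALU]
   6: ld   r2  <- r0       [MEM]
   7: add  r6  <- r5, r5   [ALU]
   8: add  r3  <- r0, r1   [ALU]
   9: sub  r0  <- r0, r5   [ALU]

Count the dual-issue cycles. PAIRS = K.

PAIRS = 4

[0] i0+i1  sub.ALU blt.BR  -- 2-wide
[1] i2  bne.BR  -- no-port BR/BR
[2] i3+i4  beq.BR mul.MUL  -- 2-wide
[3] i5  sll.ALU  -- RAW r0
[4] i6+i7  ld.MEM add.ALU  -- 2-wide
[5] i8+i9  add.ALU sub.ALU  -- 2-wide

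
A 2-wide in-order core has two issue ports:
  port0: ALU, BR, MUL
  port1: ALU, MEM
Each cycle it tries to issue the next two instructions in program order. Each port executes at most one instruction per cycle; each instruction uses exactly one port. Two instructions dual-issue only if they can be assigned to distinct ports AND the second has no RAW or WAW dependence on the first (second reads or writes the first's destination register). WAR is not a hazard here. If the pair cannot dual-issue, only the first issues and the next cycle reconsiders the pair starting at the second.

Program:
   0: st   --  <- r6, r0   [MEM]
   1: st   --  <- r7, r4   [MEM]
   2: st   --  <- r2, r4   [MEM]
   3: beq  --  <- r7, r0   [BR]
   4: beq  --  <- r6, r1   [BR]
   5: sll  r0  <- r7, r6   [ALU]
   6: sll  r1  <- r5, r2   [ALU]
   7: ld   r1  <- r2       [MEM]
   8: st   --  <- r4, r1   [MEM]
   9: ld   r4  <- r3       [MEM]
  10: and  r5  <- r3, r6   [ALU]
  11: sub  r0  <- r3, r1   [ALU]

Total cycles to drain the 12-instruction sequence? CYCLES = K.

  cy0 -> i0 (st.MEM) no-port MEM/MEM
  cy1 -> i1 (st.MEM) no-port MEM/MEM
  cy2 -> i2,i3 (st.MEM/beq.BR) pair
  cy3 -> i4,i5 (beq.BR/sll.ALU) pair
  cy4 -> i6 (sll.ALU) WAW r1
  cy5 -> i7 (ld.MEM) no-port MEM/MEM
  cy6 -> i8 (st.MEM) no-port MEM/MEM
  cy7 -> i9,i10 (ld.MEM/and.ALU) pair
  cy8 -> i11 (sub.ALU) tail

CYCLES = 9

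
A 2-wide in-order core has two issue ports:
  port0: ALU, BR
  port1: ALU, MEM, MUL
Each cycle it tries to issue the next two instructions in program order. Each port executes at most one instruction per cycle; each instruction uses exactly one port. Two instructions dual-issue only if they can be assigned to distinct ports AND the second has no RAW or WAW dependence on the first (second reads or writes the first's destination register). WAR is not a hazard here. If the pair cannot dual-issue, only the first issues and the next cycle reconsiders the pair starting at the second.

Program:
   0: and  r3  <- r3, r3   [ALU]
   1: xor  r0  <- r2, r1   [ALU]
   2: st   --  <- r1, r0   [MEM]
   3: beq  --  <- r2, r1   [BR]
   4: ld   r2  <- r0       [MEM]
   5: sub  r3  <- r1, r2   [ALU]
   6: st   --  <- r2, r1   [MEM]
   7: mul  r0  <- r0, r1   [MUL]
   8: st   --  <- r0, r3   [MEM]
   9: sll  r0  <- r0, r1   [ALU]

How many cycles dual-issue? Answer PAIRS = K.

PAIRS = 4

[0] i0&i1  and xor  -- pair
[1] i2&i3  st beq  -- pair
[2] i4  ld  -- RAW r2
[3] i5&i6  sub st  -- pair
[4] i7  mul  -- no-port MUL/MEM
[5] i8&i9  st sll  -- pair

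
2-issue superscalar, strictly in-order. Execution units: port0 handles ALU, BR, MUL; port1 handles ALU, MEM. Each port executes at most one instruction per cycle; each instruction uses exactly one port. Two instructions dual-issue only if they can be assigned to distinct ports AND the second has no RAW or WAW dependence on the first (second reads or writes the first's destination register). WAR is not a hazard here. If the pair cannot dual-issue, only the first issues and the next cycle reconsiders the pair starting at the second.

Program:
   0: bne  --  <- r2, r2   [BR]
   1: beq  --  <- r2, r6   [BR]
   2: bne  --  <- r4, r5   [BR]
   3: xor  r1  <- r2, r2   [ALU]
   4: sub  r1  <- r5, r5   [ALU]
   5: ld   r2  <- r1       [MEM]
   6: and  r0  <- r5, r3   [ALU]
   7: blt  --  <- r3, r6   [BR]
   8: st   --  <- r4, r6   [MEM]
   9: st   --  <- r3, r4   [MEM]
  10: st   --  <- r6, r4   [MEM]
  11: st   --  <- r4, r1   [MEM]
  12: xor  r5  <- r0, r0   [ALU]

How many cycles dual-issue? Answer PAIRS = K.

0. bne @i0  | no-port BR/BR
1. beq @i1  | no-port BR/BR
2. bne+xor @i2&i3  | pair
3. sub @i4  | RAW r1
4. ld+and @i5&i6  | pair
5. blt+st @i7&i8  | pair
6. st @i9  | no-port MEM/MEM
7. st @i10  | no-port MEM/MEM
8. st+xor @i11&i12  | pair

PAIRS = 4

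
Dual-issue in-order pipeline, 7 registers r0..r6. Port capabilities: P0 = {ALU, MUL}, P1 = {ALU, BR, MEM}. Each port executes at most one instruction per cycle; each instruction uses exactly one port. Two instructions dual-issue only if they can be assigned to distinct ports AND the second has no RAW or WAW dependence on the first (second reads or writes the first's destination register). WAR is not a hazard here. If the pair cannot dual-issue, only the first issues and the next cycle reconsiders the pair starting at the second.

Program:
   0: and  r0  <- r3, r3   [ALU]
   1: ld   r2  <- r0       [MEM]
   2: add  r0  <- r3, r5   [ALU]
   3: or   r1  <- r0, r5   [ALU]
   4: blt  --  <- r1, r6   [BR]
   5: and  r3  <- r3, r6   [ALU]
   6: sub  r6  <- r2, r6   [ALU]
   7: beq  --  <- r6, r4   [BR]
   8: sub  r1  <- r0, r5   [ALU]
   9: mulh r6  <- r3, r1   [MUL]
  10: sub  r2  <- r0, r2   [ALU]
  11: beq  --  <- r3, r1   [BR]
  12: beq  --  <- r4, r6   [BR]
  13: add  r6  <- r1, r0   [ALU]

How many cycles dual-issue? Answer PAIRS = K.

PAIRS = 5

#0 head=0: and.ALU i0 RAW r0
#1 head=1: ld.MEM;add.ALU i1/i2 dual
#2 head=3: or.ALU i3 RAW r1
#3 head=4: blt.BR;and.ALU i4/i5 dual
#4 head=6: sub.ALU i6 RAW r6
#5 head=7: beq.BR;sub.ALU i7/i8 dual
#6 head=9: mulh.MUL;sub.ALU i9/i10 dual
#7 head=11: beq.BR i11 no-port BR/BR
#8 head=12: beq.BR;add.ALU i12/i13 dual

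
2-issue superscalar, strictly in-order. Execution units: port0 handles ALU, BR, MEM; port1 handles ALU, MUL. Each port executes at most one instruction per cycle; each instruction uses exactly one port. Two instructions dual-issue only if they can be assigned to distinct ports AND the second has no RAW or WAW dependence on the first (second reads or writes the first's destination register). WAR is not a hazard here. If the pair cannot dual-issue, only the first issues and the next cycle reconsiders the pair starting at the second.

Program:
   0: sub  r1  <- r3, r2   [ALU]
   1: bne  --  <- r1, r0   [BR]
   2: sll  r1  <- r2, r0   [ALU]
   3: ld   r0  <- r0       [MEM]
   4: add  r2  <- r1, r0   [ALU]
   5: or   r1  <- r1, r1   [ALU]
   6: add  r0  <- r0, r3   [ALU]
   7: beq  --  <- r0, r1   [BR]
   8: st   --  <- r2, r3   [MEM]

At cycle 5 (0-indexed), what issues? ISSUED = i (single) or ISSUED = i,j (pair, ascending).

#0 head=0: sub.ALU i0 RAW r1
#1 head=1: bne.BR;sll.ALU i1,i2 2-wide
#2 head=3: ld.MEM i3 RAW r0
#3 head=4: add.ALU;or.ALU i4,i5 2-wide
#4 head=6: add.ALU i6 RAW r0
#5 head=7: beq.BR i7 no-port BR/MEM
#6 head=8: st.MEM i8 tail

ISSUED = 7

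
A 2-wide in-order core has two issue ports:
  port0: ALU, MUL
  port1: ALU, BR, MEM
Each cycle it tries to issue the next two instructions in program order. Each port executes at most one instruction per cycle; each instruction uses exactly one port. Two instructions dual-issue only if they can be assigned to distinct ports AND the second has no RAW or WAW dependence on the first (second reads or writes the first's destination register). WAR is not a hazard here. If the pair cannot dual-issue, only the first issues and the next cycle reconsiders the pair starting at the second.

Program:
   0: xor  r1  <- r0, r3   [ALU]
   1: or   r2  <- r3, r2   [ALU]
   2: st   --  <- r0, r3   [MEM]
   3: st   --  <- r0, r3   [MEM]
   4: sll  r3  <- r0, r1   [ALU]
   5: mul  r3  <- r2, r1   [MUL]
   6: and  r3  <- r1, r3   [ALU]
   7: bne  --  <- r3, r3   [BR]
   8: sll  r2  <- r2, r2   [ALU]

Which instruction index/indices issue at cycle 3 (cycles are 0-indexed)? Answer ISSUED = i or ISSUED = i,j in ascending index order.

c0: i0+i1 xor;or  dual
c1: i2 st  no-port MEM/MEM
c2: i3+i4 st;sll  dual
c3: i5 mul  RAW+WAW r3
c4: i6 and  RAW r3
c5: i7+i8 bne;sll  dual

ISSUED = 5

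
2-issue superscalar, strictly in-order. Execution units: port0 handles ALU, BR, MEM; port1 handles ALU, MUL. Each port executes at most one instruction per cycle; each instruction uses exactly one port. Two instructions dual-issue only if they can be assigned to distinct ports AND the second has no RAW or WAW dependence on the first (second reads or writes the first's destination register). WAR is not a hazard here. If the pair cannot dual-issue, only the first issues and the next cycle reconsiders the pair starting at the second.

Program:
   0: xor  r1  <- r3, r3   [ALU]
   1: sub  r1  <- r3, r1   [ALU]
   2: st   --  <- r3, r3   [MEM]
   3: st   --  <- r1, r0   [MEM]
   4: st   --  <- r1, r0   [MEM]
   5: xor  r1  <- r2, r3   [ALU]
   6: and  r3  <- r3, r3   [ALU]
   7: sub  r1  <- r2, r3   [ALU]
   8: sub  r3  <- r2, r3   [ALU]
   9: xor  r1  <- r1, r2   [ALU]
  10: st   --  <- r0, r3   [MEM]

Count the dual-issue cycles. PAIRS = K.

PAIRS = 4

[0] i0  xor.ALU  -- RAW+WAW r1
[1] i1+i2  sub.ALU st.MEM  -- pair
[2] i3  st.MEM  -- no-port MEM/MEM
[3] i4+i5  st.MEM xor.ALU  -- pair
[4] i6  and.ALU  -- RAW r3
[5] i7+i8  sub.ALU sub.ALU  -- pair
[6] i9+i10  xor.ALU st.MEM  -- pair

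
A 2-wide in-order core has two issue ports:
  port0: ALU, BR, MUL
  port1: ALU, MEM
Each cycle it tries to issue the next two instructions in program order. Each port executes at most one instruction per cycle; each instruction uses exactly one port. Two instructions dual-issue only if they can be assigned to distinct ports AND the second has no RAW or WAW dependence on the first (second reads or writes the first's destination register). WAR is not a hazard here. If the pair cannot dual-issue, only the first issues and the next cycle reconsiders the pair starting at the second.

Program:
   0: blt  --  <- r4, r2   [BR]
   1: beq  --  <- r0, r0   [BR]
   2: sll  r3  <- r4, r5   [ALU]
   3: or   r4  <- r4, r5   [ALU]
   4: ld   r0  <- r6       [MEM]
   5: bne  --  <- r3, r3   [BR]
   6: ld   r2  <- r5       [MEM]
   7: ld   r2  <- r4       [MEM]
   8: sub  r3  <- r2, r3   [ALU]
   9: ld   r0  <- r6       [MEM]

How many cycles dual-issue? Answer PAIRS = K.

PAIRS = 4

  cy0 -> i0 (blt) no-port BR/BR
  cy1 -> i1&i2 (beq/sll) 2-wide
  cy2 -> i3&i4 (or/ld) 2-wide
  cy3 -> i5&i6 (bne/ld) 2-wide
  cy4 -> i7 (ld) RAW r2
  cy5 -> i8&i9 (sub/ld) 2-wide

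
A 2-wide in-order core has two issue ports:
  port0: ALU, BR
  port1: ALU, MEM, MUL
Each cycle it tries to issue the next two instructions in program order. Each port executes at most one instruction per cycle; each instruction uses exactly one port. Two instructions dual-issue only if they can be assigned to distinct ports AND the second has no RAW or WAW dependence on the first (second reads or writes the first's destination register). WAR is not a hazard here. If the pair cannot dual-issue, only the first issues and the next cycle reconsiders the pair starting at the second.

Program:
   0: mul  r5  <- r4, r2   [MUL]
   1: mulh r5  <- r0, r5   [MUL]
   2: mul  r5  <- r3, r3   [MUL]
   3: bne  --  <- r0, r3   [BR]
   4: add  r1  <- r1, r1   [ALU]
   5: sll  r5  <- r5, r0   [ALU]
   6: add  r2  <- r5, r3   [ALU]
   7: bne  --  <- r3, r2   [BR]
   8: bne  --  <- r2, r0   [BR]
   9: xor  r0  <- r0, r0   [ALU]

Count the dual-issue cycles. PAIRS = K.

PAIRS = 3

t=0 i0:mul ; no-port MUL/MUL
t=1 i1:mulh ; no-port MUL/MUL
t=2 i2+i3:mul+bne ; 2-wide
t=3 i4+i5:add+sll ; 2-wide
t=4 i6:add ; RAW r2
t=5 i7:bne ; no-port BR/BR
t=6 i8+i9:bne+xor ; 2-wide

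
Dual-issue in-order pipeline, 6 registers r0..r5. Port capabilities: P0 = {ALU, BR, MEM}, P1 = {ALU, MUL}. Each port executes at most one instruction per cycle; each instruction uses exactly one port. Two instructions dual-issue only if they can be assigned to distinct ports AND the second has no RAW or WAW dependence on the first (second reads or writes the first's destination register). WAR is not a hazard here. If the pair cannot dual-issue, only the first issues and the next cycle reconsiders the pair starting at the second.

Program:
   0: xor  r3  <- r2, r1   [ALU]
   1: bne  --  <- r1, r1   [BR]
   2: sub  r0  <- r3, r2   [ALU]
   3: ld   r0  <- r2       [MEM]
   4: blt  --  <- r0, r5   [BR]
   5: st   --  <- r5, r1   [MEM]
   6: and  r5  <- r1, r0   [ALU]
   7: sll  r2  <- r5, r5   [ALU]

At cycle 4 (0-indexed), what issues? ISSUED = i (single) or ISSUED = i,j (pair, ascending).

  cy0 -> i0&i1 (xor bne) dual
  cy1 -> i2 (sub) WAW r0
  cy2 -> i3 (ld) no-port MEM/BR
  cy3 -> i4 (blt) no-port BR/MEM
  cy4 -> i5&i6 (st and) dual
  cy5 -> i7 (sll) tail

ISSUED = 5,6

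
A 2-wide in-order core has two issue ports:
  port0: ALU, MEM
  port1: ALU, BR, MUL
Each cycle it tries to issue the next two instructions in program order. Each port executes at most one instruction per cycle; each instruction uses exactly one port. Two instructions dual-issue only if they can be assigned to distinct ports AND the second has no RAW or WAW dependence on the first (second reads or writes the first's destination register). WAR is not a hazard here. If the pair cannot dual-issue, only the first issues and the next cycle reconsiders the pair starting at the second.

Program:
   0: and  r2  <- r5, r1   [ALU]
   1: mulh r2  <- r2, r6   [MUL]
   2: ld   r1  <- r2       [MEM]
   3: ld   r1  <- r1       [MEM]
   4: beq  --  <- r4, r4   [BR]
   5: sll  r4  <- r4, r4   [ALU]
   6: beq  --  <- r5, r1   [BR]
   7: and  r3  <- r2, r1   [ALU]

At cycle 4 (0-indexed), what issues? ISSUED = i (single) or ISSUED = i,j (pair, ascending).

  cy0 -> i0 (and) RAW+WAW r2
  cy1 -> i1 (mulh) RAW r2
  cy2 -> i2 (ld) no-port MEM/MEM
  cy3 -> i3,i4 (ld beq) pair
  cy4 -> i5,i6 (sll beq) pair
  cy5 -> i7 (and) tail

ISSUED = 5,6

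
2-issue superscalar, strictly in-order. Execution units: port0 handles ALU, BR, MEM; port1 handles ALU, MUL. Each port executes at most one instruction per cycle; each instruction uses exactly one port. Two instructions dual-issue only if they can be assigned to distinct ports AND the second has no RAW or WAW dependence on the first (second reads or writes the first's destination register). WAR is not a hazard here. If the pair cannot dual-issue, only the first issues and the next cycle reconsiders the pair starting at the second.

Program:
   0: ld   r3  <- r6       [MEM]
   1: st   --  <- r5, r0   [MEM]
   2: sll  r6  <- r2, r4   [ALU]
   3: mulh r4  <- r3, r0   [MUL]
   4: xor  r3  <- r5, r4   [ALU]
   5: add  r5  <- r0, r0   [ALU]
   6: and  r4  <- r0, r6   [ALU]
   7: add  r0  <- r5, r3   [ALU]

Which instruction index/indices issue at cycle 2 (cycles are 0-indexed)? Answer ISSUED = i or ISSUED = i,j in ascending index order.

ISSUED = 3

  cy0 -> i0 (ld.MEM) no-port MEM/MEM
  cy1 -> i1&i2 (st.MEM sll.ALU) pair
  cy2 -> i3 (mulh.MUL) RAW r4
  cy3 -> i4&i5 (xor.ALU add.ALU) pair
  cy4 -> i6&i7 (and.ALU add.ALU) pair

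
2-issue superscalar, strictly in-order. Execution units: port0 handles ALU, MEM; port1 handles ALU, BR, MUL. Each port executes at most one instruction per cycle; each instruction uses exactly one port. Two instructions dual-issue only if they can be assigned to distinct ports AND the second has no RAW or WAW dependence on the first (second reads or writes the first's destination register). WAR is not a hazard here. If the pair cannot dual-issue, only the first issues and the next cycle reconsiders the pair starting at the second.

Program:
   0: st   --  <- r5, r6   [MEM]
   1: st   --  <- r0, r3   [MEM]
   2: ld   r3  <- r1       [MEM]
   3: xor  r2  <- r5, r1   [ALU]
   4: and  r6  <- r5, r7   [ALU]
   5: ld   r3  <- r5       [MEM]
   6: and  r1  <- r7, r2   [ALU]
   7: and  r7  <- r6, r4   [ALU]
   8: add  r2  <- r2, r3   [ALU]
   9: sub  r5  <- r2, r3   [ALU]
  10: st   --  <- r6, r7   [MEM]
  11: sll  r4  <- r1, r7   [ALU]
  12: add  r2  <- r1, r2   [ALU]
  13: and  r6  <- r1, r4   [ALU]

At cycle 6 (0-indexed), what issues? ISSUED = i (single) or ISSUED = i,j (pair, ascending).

0. st @i0  | no-port MEM/MEM
1. st @i1  | no-port MEM/MEM
2. ld;xor @i2+i3  | pair
3. and;ld @i4+i5  | pair
4. and;and @i6+i7  | pair
5. add @i8  | RAW r2
6. sub;st @i9+i10  | pair
7. sll;add @i11+i12  | pair
8. and @i13  | tail

ISSUED = 9,10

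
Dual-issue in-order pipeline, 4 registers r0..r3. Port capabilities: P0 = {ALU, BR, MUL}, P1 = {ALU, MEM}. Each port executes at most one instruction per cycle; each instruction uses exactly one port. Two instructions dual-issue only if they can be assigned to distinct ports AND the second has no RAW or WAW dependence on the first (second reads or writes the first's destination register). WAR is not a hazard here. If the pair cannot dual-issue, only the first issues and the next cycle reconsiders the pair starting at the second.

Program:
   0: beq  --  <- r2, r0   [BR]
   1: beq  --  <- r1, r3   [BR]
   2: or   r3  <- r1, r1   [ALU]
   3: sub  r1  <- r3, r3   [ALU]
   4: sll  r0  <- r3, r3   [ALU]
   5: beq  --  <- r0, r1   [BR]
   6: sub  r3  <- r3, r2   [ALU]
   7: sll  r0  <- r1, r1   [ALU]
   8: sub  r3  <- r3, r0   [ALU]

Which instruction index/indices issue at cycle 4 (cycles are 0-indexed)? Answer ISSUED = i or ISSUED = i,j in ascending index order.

ISSUED = 7

0. beq.BR @i0  | no-port BR/BR
1. beq.BR/or.ALU @i1/i2  | pair
2. sub.ALU/sll.ALU @i3/i4  | pair
3. beq.BR/sub.ALU @i5/i6  | pair
4. sll.ALU @i7  | RAW r0
5. sub.ALU @i8  | tail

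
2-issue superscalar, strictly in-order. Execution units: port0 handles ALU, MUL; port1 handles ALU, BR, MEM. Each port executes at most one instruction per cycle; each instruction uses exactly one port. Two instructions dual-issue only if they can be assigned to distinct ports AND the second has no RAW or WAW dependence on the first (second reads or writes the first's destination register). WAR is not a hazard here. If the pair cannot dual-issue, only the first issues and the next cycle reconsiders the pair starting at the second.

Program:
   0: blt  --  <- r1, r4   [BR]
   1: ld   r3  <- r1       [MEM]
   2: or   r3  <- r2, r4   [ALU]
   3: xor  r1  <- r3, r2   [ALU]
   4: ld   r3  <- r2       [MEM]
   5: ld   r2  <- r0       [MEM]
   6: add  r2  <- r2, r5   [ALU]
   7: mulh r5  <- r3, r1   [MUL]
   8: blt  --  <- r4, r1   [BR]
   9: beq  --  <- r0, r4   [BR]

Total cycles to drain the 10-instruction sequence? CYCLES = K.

CYCLES = 8

#0 head=0: blt i0 no-port BR/MEM
#1 head=1: ld i1 WAW r3
#2 head=2: or i2 RAW r3
#3 head=3: xor/ld i3,i4 dual
#4 head=5: ld i5 RAW+WAW r2
#5 head=6: add/mulh i6,i7 dual
#6 head=8: blt i8 no-port BR/BR
#7 head=9: beq i9 tail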